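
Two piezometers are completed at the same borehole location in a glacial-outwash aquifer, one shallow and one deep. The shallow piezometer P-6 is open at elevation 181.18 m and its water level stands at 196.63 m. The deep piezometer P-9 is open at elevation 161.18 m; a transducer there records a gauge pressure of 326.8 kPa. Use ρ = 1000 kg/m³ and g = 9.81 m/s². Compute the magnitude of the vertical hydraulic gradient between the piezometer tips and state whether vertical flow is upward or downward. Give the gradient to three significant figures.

|i_v| ≈ 0.107; vertical flow is downward

Total head at P-6: h = 196.63 m (water level in the standpipe).
Pressure head at P-9: ψ = P/(ρg) = 326.8×1000 / (1000 × 9.81) = 33.31 m.
Total head at P-9: h = z + ψ = 161.18 + 33.31 = 194.49 m.
Δh = h(P-6) − h(P-9) = 196.63 − 194.49 = 2.14 m.
Vertical separation Δz = 181.18 − 161.18 = 20.00 m.
|i_v| = |Δh| / Δz = 2.14 / 20.00 = 0.107.
Head is higher in the shallow piezometer, so vertical flow is downward (recharge condition).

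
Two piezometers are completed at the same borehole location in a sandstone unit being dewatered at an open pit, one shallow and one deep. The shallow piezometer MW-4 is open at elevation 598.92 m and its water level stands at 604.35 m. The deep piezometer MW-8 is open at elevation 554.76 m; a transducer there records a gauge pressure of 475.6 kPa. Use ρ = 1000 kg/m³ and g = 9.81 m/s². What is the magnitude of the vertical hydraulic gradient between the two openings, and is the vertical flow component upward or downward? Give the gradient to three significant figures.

|i_v| ≈ 0.0251; vertical flow is downward

Total head at MW-4: h = 604.35 m (water level in the standpipe).
Pressure head at MW-8: ψ = P/(ρg) = 475.6×1000 / (1000 × 9.81) = 48.48 m.
Total head at MW-8: h = z + ψ = 554.76 + 48.48 = 603.24 m.
Δh = h(MW-4) − h(MW-8) = 604.35 − 603.24 = 1.11 m.
Vertical separation Δz = 598.92 − 554.76 = 44.16 m.
|i_v| = |Δh| / Δz = 1.11 / 44.16 = 0.0251.
Head is higher in the shallow piezometer, so vertical flow is downward (recharge condition).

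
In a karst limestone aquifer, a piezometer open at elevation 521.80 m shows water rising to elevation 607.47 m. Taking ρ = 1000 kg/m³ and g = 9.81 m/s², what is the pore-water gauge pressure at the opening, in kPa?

P ≈ 840 kPa

Pressure head ψ = h − z = 607.47 − 521.80 = 85.67 m.
P = ρgψ = 1000 × 9.81 × 85.67 = 840423 Pa ≈ 840 kPa.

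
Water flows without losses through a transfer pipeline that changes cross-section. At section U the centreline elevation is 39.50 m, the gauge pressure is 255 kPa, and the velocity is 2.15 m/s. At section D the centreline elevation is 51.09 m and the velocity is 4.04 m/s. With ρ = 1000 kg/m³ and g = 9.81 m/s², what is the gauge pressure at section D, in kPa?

Pressure head at U: ψ₁ = P₁/(ρg) = 255×1000 / (1000 × 9.81) = 25.99 m.
Velocity heads: v₁²/2g = 2.15²/19.62 = 0.236 m; v₂²/2g = 4.04²/19.62 = 0.832 m.
Total head H = z₁ + ψ₁ + v₁²/2g = 39.50 + 25.99 + 0.236 = 65.73 m.
ψ₂ = H − z₂ − v₂²/2g = 65.73 − 51.09 − 0.832 = 13.81 m.
P₂ = ρgψ₂ = 1000 × 9.81 × 13.81 ≈ 135 kPa.

P₂ ≈ 135 kPa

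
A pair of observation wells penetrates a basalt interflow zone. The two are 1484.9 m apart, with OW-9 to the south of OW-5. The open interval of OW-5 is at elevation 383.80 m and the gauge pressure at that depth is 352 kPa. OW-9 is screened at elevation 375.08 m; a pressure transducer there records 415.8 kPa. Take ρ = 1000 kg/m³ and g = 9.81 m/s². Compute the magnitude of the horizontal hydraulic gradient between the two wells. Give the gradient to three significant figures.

i ≈ 0.00149

Pressure head at OW-5: ψ = P/(ρg) = 352×1000 / (1000 × 9.81) = 35.88 m.
Total head at OW-5: h = z + ψ = 383.80 + 35.88 = 419.68 m.
Pressure head at OW-9: ψ = P/(ρg) = 415.8×1000 / (1000 × 9.81) = 42.39 m.
Total head at OW-9: h = z + ψ = 375.08 + 42.39 = 417.47 m.
Head difference: h(OW-5) − h(OW-9) = 419.68 − 417.47 = 2.21 m.
Hydraulic gradient: i = |Δh| / L = 2.21 / 1484.9 = 0.00149.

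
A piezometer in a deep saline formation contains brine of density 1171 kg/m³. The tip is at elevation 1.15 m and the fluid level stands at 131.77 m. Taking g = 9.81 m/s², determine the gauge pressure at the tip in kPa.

Pressure head ψ = h − z = 131.77 − 1.15 = 130.62 m.
P = ρgψ = 1171 × 9.81 × 130.62 = 1500499 Pa ≈ 1500 kPa.

P ≈ 1500 kPa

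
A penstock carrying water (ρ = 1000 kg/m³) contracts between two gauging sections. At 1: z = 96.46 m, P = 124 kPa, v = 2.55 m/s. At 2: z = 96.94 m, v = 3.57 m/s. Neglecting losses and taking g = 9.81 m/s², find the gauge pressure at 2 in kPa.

P₂ ≈ 116 kPa

Pressure head at 1: ψ₁ = P₁/(ρg) = 124×1000 / (1000 × 9.81) = 12.64 m.
Velocity heads: v₁²/2g = 2.55²/19.62 = 0.331 m; v₂²/2g = 3.57²/19.62 = 0.650 m.
Total head H = z₁ + ψ₁ + v₁²/2g = 96.46 + 12.64 + 0.331 = 109.43 m.
ψ₂ = H − z₂ − v₂²/2g = 109.43 − 96.94 − 0.650 = 11.84 m.
P₂ = ρgψ₂ = 1000 × 9.81 × 11.84 ≈ 116 kPa.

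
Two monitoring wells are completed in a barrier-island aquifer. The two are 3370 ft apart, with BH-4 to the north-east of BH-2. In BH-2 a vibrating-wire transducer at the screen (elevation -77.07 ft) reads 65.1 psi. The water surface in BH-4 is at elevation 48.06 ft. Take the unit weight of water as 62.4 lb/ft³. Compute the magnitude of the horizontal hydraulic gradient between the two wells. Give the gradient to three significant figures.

i ≈ 0.00745

Pressure head at BH-2: ψ = 144·P/γ = 144 × 65.1 / 62.4 = 150.23 ft.
Total head at BH-2: h = z + ψ = -77.07 + 150.23 = 73.16 ft.
Total head at BH-4: h = 48.06 ft (water level in the piezometer is the total head).
Head difference: h(BH-2) − h(BH-4) = 73.16 − 48.06 = 25.10 ft.
Hydraulic gradient: i = |Δh| / L = 25.10 / 3370 = 0.00745.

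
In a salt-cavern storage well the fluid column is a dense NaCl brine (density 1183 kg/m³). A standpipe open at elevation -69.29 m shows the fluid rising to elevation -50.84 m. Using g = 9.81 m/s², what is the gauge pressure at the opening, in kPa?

P ≈ 214 kPa

Pressure head ψ = h − z = -50.84 − (-69.29) = 18.45 m.
P = ρgψ = 1183 × 9.81 × 18.45 = 214116 Pa ≈ 214 kPa.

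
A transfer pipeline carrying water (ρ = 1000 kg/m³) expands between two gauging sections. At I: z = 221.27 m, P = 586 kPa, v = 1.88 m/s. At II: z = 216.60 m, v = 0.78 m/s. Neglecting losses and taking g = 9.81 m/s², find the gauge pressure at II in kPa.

Pressure head at I: ψ₁ = P₁/(ρg) = 586×1000 / (1000 × 9.81) = 59.73 m.
Velocity heads: v₁²/2g = 1.88²/19.62 = 0.180 m; v₂²/2g = 0.78²/19.62 = 0.031 m.
Total head H = z₁ + ψ₁ + v₁²/2g = 221.27 + 59.73 + 0.180 = 281.18 m.
ψ₂ = H − z₂ − v₂²/2g = 281.18 − 216.60 − 0.031 = 64.55 m.
P₂ = ρgψ₂ = 1000 × 9.81 × 64.55 ≈ 633 kPa.

P₂ ≈ 633 kPa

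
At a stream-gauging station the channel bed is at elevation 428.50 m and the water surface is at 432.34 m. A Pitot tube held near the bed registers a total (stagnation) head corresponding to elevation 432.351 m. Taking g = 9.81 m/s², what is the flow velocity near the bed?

v ≈ 0.465 m/s

Near the bed, under hydrostatic conditions, the piezometric head (z + ψ) equals the free-surface elevation, 432.34 m.
Velocity head = total − piezometric = 432.351 − 432.34 = 0.011 m.
v = √(2g·h_v) = √(2 × 9.81 × 0.011) = 0.465 m/s.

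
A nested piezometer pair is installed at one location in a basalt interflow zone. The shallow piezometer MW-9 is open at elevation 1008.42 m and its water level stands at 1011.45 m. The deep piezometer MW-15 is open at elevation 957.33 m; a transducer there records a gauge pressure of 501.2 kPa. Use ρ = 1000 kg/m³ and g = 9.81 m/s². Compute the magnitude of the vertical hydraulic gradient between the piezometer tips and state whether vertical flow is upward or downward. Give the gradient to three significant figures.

|i_v| ≈ 0.0593; vertical flow is downward

Total head at MW-9: h = 1011.45 m (water level in the standpipe).
Pressure head at MW-15: ψ = P/(ρg) = 501.2×1000 / (1000 × 9.81) = 51.09 m.
Total head at MW-15: h = z + ψ = 957.33 + 51.09 = 1008.42 m.
Δh = h(MW-9) − h(MW-15) = 1011.45 − 1008.42 = 3.03 m.
Vertical separation Δz = 1008.42 − 957.33 = 51.09 m.
|i_v| = |Δh| / Δz = 3.03 / 51.09 = 0.0593.
Head is higher in the shallow piezometer, so vertical flow is downward (recharge condition).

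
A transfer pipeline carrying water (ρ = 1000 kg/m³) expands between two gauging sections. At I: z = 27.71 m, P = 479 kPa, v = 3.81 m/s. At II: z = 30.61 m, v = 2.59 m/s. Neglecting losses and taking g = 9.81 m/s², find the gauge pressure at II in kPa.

P₂ ≈ 454 kPa

Pressure head at I: ψ₁ = P₁/(ρg) = 479×1000 / (1000 × 9.81) = 48.83 m.
Velocity heads: v₁²/2g = 3.81²/19.62 = 0.740 m; v₂²/2g = 2.59²/19.62 = 0.342 m.
Total head H = z₁ + ψ₁ + v₁²/2g = 27.71 + 48.83 + 0.740 = 77.28 m.
ψ₂ = H − z₂ − v₂²/2g = 77.28 − 30.61 − 0.342 = 46.33 m.
P₂ = ρgψ₂ = 1000 × 9.81 × 46.33 ≈ 454 kPa.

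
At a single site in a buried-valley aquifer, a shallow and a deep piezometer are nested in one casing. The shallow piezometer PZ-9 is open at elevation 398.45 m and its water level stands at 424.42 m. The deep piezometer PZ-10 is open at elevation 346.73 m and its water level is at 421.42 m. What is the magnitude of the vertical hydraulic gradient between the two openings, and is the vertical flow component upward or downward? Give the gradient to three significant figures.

Total head at PZ-9: h = 424.42 m (water level in the standpipe).
Total head at PZ-10: h = 421.42 m.
Δh = h(PZ-9) − h(PZ-10) = 424.42 − 421.42 = 3.00 m.
Vertical separation Δz = 398.45 − 346.73 = 51.72 m.
|i_v| = |Δh| / Δz = 3.00 / 51.72 = 0.0580.
Head is higher in the shallow piezometer, so vertical flow is downward (recharge condition).

|i_v| ≈ 0.0580; vertical flow is downward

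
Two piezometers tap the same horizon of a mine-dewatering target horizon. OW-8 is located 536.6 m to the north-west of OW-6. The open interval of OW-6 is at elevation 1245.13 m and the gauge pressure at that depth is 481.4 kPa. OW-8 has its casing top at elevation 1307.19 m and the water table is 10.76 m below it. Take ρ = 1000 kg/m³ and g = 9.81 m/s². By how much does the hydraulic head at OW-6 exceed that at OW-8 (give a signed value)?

Pressure head at OW-6: ψ = P/(ρg) = 481.4×1000 / (1000 × 9.81) = 49.07 m.
Total head at OW-6: h = z + ψ = 1245.13 + 49.07 = 1294.20 m.
Total head at OW-8: h = 1307.19 − 10.76 = 1296.43 m.
Head difference: h(OW-6) − h(OW-8) = 1294.20 − 1296.43 = -2.23 m.

Δh ≈ -2.23 m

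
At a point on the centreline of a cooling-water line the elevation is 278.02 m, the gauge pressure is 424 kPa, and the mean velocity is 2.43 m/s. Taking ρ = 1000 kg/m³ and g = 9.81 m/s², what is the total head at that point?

h ≈ 321.54 m

Pressure head ψ = P/(ρg) = 424×1000 / (1000 × 9.81) = 43.22 m.
Velocity head = v²/(2g) = 2.43² / (2 × 9.81) = 0.301 m.
h = z + ψ + v²/(2g) = 278.02 + 43.22 + 0.301 = 321.54 m.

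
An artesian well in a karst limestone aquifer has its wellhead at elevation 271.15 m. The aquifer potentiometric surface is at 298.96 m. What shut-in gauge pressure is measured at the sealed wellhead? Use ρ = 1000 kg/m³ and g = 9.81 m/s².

Head above the cap: Δh = 298.96 − 271.15 = 27.81 m.
P = ρgΔh = 1000 × 9.81 × 27.81 = 272816 Pa ≈ 273 kPa.

P ≈ 273 kPa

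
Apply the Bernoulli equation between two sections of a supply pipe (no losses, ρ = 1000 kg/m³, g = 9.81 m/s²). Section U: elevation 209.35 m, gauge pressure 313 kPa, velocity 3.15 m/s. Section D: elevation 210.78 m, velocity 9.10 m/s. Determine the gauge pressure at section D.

P₂ ≈ 263 kPa

Pressure head at U: ψ₁ = P₁/(ρg) = 313×1000 / (1000 × 9.81) = 31.91 m.
Velocity heads: v₁²/2g = 3.15²/19.62 = 0.506 m; v₂²/2g = 9.10²/19.62 = 4.221 m.
Total head H = z₁ + ψ₁ + v₁²/2g = 209.35 + 31.91 + 0.506 = 241.77 m.
ψ₂ = H − z₂ − v₂²/2g = 241.77 − 210.78 − 4.221 = 26.77 m.
P₂ = ρgψ₂ = 1000 × 9.81 × 26.77 ≈ 263 kPa.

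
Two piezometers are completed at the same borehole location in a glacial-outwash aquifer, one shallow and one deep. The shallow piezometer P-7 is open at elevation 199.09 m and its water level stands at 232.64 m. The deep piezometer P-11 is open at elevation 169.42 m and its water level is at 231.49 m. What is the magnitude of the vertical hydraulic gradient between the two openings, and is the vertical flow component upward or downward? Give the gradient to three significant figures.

|i_v| ≈ 0.0388; vertical flow is downward

Total head at P-7: h = 232.64 m (water level in the standpipe).
Total head at P-11: h = 231.49 m.
Δh = h(P-7) − h(P-11) = 232.64 − 231.49 = 1.15 m.
Vertical separation Δz = 199.09 − 169.42 = 29.67 m.
|i_v| = |Δh| / Δz = 1.15 / 29.67 = 0.0388.
Head is higher in the shallow piezometer, so vertical flow is downward (recharge condition).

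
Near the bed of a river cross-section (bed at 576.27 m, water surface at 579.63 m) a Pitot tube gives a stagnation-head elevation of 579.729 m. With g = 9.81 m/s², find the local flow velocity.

v ≈ 1.39 m/s

Near the bed, under hydrostatic conditions, the piezometric head (z + ψ) equals the free-surface elevation, 579.63 m.
Velocity head = total − piezometric = 579.729 − 579.63 = 0.099 m.
v = √(2g·h_v) = √(2 × 9.81 × 0.099) = 1.39 m/s.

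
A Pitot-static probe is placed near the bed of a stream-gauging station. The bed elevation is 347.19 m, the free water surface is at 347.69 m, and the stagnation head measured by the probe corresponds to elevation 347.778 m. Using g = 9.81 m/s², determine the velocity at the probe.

Near the bed, under hydrostatic conditions, the piezometric head (z + ψ) equals the free-surface elevation, 347.69 m.
Velocity head = total − piezometric = 347.778 − 347.69 = 0.088 m.
v = √(2g·h_v) = √(2 × 9.81 × 0.088) = 1.31 m/s.

v ≈ 1.31 m/s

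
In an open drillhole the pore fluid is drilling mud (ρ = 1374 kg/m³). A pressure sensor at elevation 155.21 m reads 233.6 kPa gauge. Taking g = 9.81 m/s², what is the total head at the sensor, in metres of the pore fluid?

ψ = P/(ρg) = 233.6×1000 / (1374 × 9.81) = 17.33 m.
h = z + ψ = 155.21 + 17.33 = 172.54 m.

h ≈ 172.54 m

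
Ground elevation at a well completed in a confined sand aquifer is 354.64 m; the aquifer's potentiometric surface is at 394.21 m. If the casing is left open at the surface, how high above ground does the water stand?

Water rises to the potentiometric surface, so the rise above ground = 394.21 − 354.64 = 39.57 m.

≈ 39.57 m above ground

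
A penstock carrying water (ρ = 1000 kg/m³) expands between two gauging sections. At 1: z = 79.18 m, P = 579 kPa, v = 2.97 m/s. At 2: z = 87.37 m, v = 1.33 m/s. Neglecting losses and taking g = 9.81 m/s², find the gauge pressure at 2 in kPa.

Pressure head at 1: ψ₁ = P₁/(ρg) = 579×1000 / (1000 × 9.81) = 59.02 m.
Velocity heads: v₁²/2g = 2.97²/19.62 = 0.450 m; v₂²/2g = 1.33²/19.62 = 0.090 m.
Total head H = z₁ + ψ₁ + v₁²/2g = 79.18 + 59.02 + 0.450 = 138.65 m.
ψ₂ = H − z₂ − v₂²/2g = 138.65 − 87.37 − 0.090 = 51.19 m.
P₂ = ρgψ₂ = 1000 × 9.81 × 51.19 ≈ 502 kPa.

P₂ ≈ 502 kPa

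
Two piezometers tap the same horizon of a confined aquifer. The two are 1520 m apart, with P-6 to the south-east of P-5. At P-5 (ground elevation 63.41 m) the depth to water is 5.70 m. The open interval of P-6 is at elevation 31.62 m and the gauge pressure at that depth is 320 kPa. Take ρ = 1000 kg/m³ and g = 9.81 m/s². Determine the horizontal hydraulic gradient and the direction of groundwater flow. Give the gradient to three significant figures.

Total head at P-5: h = 63.41 − 5.70 = 57.71 m.
Pressure head at P-6: ψ = P/(ρg) = 320×1000 / (1000 × 9.81) = 32.62 m.
Total head at P-6: h = z + ψ = 31.62 + 32.62 = 64.24 m.
Head difference: h(P-5) − h(P-6) = 57.71 − 64.24 = -6.53 m.
Hydraulic gradient: i = |Δh| / L = 6.53 / 1520 = 0.00430.
Flow is from higher to lower head: from P-6 toward P-5, i.e. toward the north-west.

i ≈ 0.00430; groundwater flows toward the north-west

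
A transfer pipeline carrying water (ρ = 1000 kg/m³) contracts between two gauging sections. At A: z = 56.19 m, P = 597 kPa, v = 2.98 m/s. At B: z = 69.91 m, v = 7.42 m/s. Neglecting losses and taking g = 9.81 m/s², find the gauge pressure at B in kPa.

Pressure head at A: ψ₁ = P₁/(ρg) = 597×1000 / (1000 × 9.81) = 60.86 m.
Velocity heads: v₁²/2g = 2.98²/19.62 = 0.453 m; v₂²/2g = 7.42²/19.62 = 2.806 m.
Total head H = z₁ + ψ₁ + v₁²/2g = 56.19 + 60.86 + 0.453 = 117.50 m.
ψ₂ = H − z₂ − v₂²/2g = 117.50 − 69.91 − 2.806 = 44.78 m.
P₂ = ρgψ₂ = 1000 × 9.81 × 44.78 ≈ 439 kPa.

P₂ ≈ 439 kPa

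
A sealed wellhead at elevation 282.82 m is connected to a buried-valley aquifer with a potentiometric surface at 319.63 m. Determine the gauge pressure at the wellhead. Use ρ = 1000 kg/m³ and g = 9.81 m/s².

P ≈ 361 kPa

Head above the cap: Δh = 319.63 − 282.82 = 36.81 m.
P = ρgΔh = 1000 × 9.81 × 36.81 = 361106 Pa ≈ 361 kPa.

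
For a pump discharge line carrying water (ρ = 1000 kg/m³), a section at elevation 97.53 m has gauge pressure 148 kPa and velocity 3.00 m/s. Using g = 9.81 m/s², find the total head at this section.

Pressure head ψ = P/(ρg) = 148×1000 / (1000 × 9.81) = 15.09 m.
Velocity head = v²/(2g) = 3.00² / (2 × 9.81) = 0.459 m.
h = z + ψ + v²/(2g) = 97.53 + 15.09 + 0.459 = 113.08 m.

h ≈ 113.08 m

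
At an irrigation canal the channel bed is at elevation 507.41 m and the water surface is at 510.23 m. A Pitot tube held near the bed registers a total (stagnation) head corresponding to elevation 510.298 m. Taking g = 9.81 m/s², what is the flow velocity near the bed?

v ≈ 1.16 m/s

Near the bed, under hydrostatic conditions, the piezometric head (z + ψ) equals the free-surface elevation, 510.23 m.
Velocity head = total − piezometric = 510.298 − 510.23 = 0.068 m.
v = √(2g·h_v) = √(2 × 9.81 × 0.068) = 1.16 m/s.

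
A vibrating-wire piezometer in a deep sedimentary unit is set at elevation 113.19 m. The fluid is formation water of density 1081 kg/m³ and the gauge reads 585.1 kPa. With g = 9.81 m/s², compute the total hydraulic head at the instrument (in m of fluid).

h ≈ 168.36 m

ψ = P/(ρg) = 585.1×1000 / (1081 × 9.81) = 55.17 m.
h = z + ψ = 113.19 + 55.17 = 168.36 m.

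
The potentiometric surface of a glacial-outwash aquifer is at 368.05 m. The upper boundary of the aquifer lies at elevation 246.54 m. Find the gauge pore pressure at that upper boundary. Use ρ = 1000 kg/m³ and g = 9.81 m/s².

P ≈ 1190 kPa

Pressure head at the aquifer top: ψ = h − z = 368.05 − 246.54 = 121.51 m.
P = ρgψ = 1000 × 9.81 × 121.51 = 1192013 Pa ≈ 1190 kPa.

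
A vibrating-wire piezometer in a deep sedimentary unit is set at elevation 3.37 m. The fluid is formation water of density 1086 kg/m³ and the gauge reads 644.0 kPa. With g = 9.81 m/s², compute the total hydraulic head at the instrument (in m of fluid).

ψ = P/(ρg) = 644.0×1000 / (1086 × 9.81) = 60.45 m.
h = z + ψ = 3.37 + 60.45 = 63.82 m.

h ≈ 63.82 m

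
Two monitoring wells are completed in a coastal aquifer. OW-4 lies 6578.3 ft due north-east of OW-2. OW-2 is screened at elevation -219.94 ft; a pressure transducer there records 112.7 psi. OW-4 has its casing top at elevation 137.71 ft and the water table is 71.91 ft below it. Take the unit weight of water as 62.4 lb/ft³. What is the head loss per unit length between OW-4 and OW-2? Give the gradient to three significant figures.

Pressure head at OW-2: ψ = 144·P/γ = 144 × 112.7 / 62.4 = 260.08 ft.
Total head at OW-2: h = z + ψ = -219.94 + 260.08 = 40.14 ft.
Total head at OW-4: h = 137.71 − 71.91 = 65.80 ft.
Head difference: h(OW-2) − h(OW-4) = 40.14 − 65.80 = -25.66 ft.
Hydraulic gradient: i = |Δh| / L = 25.66 / 6578.3 = 0.00390.

i ≈ 0.00390 ft/ft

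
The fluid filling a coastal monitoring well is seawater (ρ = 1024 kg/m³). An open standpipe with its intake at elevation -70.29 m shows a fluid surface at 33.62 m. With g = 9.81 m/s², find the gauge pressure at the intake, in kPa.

P ≈ 1040 kPa

Pressure head ψ = h − z = 33.62 − (-70.29) = 103.91 m.
P = ρgψ = 1024 × 9.81 × 103.91 = 1043822 Pa ≈ 1040 kPa.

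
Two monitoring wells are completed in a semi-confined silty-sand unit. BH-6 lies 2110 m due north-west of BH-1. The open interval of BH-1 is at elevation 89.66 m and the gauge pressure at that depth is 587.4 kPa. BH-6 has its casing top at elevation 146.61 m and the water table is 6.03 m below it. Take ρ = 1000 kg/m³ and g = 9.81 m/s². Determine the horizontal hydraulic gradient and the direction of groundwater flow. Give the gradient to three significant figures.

i ≈ 0.00425; groundwater flows toward the north-west

Pressure head at BH-1: ψ = P/(ρg) = 587.4×1000 / (1000 × 9.81) = 59.88 m.
Total head at BH-1: h = z + ψ = 89.66 + 59.88 = 149.54 m.
Total head at BH-6: h = 146.61 − 6.03 = 140.58 m.
Head difference: h(BH-1) − h(BH-6) = 149.54 − 140.58 = 8.96 m.
Hydraulic gradient: i = |Δh| / L = 8.96 / 2110 = 0.00425.
Flow is from higher to lower head: from BH-1 toward BH-6, i.e. toward the north-west.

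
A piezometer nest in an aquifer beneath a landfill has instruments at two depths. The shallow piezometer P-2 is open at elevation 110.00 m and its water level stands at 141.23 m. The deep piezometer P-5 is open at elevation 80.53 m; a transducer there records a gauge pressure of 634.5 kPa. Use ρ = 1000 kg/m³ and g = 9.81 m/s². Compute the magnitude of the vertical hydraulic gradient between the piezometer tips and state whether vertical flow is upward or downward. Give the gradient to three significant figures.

|i_v| ≈ 0.135; vertical flow is upward

Total head at P-2: h = 141.23 m (water level in the standpipe).
Pressure head at P-5: ψ = P/(ρg) = 634.5×1000 / (1000 × 9.81) = 64.68 m.
Total head at P-5: h = z + ψ = 80.53 + 64.68 = 145.21 m.
Δh = h(P-2) − h(P-5) = 141.23 − 145.21 = -3.98 m.
Vertical separation Δz = 110.00 − 80.53 = 29.47 m.
|i_v| = |Δh| / Δz = 3.98 / 29.47 = 0.135.
Head is higher in the deep piezometer, so vertical flow is upward (discharge condition).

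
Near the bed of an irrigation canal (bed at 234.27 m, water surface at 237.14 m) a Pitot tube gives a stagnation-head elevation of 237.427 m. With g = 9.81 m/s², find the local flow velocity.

v ≈ 2.37 m/s

Near the bed, under hydrostatic conditions, the piezometric head (z + ψ) equals the free-surface elevation, 237.14 m.
Velocity head = total − piezometric = 237.427 − 237.14 = 0.287 m.
v = √(2g·h_v) = √(2 × 9.81 × 0.287) = 2.37 m/s.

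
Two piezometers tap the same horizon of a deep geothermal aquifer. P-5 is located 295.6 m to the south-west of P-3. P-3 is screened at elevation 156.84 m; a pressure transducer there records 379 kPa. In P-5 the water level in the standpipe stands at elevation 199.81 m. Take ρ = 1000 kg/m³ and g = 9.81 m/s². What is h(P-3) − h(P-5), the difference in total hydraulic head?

Pressure head at P-3: ψ = P/(ρg) = 379×1000 / (1000 × 9.81) = 38.63 m.
Total head at P-3: h = z + ψ = 156.84 + 38.63 = 195.47 m.
Total head at P-5: h = 199.81 m (water level in the piezometer is the total head).
Head difference: h(P-3) − h(P-5) = 195.47 − 199.81 = -4.34 m.

Δh ≈ -4.34 m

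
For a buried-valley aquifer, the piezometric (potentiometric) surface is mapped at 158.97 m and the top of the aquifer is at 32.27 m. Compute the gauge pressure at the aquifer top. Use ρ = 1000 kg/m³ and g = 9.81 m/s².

Pressure head at the aquifer top: ψ = h − z = 158.97 − 32.27 = 126.70 m.
P = ρgψ = 1000 × 9.81 × 126.70 = 1242927 Pa ≈ 1240 kPa.

P ≈ 1240 kPa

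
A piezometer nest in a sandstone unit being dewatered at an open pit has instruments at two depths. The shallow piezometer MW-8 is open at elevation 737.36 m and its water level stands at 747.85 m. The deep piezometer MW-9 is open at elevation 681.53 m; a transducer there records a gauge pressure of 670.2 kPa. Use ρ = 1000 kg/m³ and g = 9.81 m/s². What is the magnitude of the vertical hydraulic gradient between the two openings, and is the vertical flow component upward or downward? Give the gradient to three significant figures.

|i_v| ≈ 0.0358; vertical flow is upward

Total head at MW-8: h = 747.85 m (water level in the standpipe).
Pressure head at MW-9: ψ = P/(ρg) = 670.2×1000 / (1000 × 9.81) = 68.32 m.
Total head at MW-9: h = z + ψ = 681.53 + 68.32 = 749.85 m.
Δh = h(MW-8) − h(MW-9) = 747.85 − 749.85 = -2.00 m.
Vertical separation Δz = 737.36 − 681.53 = 55.83 m.
|i_v| = |Δh| / Δz = 2.00 / 55.83 = 0.0358.
Head is higher in the deep piezometer, so vertical flow is upward (discharge condition).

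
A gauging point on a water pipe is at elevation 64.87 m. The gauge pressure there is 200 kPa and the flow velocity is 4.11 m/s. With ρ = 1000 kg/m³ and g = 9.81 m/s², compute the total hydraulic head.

Pressure head ψ = P/(ρg) = 200×1000 / (1000 × 9.81) = 20.39 m.
Velocity head = v²/(2g) = 4.11² / (2 × 9.81) = 0.861 m.
h = z + ψ + v²/(2g) = 64.87 + 20.39 + 0.861 = 86.12 m.

h ≈ 86.12 m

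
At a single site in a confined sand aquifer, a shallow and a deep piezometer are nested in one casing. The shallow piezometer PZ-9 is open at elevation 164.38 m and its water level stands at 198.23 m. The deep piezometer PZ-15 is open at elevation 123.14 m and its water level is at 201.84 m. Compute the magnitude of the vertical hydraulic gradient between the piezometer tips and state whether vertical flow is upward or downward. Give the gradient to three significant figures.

|i_v| ≈ 0.0875; vertical flow is upward

Total head at PZ-9: h = 198.23 m (water level in the standpipe).
Total head at PZ-15: h = 201.84 m.
Δh = h(PZ-9) − h(PZ-15) = 198.23 − 201.84 = -3.61 m.
Vertical separation Δz = 164.38 − 123.14 = 41.24 m.
|i_v| = |Δh| / Δz = 3.61 / 41.24 = 0.0875.
Head is higher in the deep piezometer, so vertical flow is upward (discharge condition).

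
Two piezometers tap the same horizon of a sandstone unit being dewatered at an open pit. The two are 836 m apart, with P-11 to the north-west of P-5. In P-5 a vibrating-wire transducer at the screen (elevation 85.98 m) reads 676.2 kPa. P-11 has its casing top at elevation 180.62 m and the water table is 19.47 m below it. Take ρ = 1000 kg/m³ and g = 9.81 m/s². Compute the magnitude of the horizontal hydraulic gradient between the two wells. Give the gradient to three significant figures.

i ≈ 0.00746

Pressure head at P-5: ψ = P/(ρg) = 676.2×1000 / (1000 × 9.81) = 68.93 m.
Total head at P-5: h = z + ψ = 85.98 + 68.93 = 154.91 m.
Total head at P-11: h = 180.62 − 19.47 = 161.15 m.
Head difference: h(P-5) − h(P-11) = 154.91 − 161.15 = -6.24 m.
Hydraulic gradient: i = |Δh| / L = 6.24 / 836 = 0.00746.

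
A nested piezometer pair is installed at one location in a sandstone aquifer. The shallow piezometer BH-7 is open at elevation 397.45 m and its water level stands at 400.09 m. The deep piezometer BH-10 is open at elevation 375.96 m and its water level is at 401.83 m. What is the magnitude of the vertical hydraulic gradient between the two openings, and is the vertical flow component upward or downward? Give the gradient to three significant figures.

Total head at BH-7: h = 400.09 m (water level in the standpipe).
Total head at BH-10: h = 401.83 m.
Δh = h(BH-7) − h(BH-10) = 400.09 − 401.83 = -1.74 m.
Vertical separation Δz = 397.45 − 375.96 = 21.49 m.
|i_v| = |Δh| / Δz = 1.74 / 21.49 = 0.0810.
Head is higher in the deep piezometer, so vertical flow is upward (discharge condition).

|i_v| ≈ 0.0810; vertical flow is upward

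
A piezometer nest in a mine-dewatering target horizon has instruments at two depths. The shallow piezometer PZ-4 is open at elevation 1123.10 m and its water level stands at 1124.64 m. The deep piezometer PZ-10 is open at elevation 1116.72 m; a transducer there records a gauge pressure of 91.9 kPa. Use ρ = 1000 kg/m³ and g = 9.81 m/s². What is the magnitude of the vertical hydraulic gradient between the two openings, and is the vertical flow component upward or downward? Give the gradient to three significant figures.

|i_v| ≈ 0.227; vertical flow is upward

Total head at PZ-4: h = 1124.64 m (water level in the standpipe).
Pressure head at PZ-10: ψ = P/(ρg) = 91.9×1000 / (1000 × 9.81) = 9.37 m.
Total head at PZ-10: h = z + ψ = 1116.72 + 9.37 = 1126.09 m.
Δh = h(PZ-4) − h(PZ-10) = 1124.64 − 1126.09 = -1.45 m.
Vertical separation Δz = 1123.10 − 1116.72 = 6.38 m.
|i_v| = |Δh| / Δz = 1.45 / 6.38 = 0.227.
Head is higher in the deep piezometer, so vertical flow is upward (discharge condition).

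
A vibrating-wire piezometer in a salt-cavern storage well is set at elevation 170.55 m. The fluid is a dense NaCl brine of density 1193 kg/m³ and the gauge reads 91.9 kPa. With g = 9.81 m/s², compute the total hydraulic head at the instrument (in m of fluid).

ψ = P/(ρg) = 91.9×1000 / (1193 × 9.81) = 7.85 m.
h = z + ψ = 170.55 + 7.85 = 178.40 m.

h ≈ 178.40 m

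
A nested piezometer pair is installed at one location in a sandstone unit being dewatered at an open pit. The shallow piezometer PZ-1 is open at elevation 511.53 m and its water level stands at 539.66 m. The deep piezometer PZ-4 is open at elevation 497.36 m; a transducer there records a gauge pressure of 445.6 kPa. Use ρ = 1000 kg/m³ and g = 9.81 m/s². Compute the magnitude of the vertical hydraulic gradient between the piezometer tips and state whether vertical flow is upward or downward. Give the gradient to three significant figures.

|i_v| ≈ 0.220; vertical flow is upward

Total head at PZ-1: h = 539.66 m (water level in the standpipe).
Pressure head at PZ-4: ψ = P/(ρg) = 445.6×1000 / (1000 × 9.81) = 45.42 m.
Total head at PZ-4: h = z + ψ = 497.36 + 45.42 = 542.78 m.
Δh = h(PZ-1) − h(PZ-4) = 539.66 − 542.78 = -3.12 m.
Vertical separation Δz = 511.53 − 497.36 = 14.17 m.
|i_v| = |Δh| / Δz = 3.12 / 14.17 = 0.220.
Head is higher in the deep piezometer, so vertical flow is upward (discharge condition).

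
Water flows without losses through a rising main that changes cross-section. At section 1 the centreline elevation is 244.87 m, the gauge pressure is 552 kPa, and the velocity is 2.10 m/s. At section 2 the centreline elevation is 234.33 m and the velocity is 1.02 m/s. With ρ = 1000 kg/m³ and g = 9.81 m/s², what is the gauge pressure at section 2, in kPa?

Pressure head at 1: ψ₁ = P₁/(ρg) = 552×1000 / (1000 × 9.81) = 56.27 m.
Velocity heads: v₁²/2g = 2.10²/19.62 = 0.225 m; v₂²/2g = 1.02²/19.62 = 0.053 m.
Total head H = z₁ + ψ₁ + v₁²/2g = 244.87 + 56.27 + 0.225 = 301.37 m.
ψ₂ = H − z₂ − v₂²/2g = 301.37 − 234.33 − 0.053 = 66.99 m.
P₂ = ρgψ₂ = 1000 × 9.81 × 66.99 ≈ 657 kPa.

P₂ ≈ 657 kPa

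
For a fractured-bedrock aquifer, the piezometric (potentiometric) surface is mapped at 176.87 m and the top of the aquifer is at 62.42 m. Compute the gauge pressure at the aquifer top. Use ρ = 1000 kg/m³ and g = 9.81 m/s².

P ≈ 1120 kPa

Pressure head at the aquifer top: ψ = h − z = 176.87 − 62.42 = 114.45 m.
P = ρgψ = 1000 × 9.81 × 114.45 = 1122754 Pa ≈ 1120 kPa.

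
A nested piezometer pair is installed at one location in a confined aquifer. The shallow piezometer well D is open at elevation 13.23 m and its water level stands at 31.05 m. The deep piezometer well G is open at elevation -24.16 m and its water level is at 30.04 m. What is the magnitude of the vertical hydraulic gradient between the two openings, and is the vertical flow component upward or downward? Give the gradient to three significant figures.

|i_v| ≈ 0.0270; vertical flow is downward

Total head at well D: h = 31.05 m (water level in the standpipe).
Total head at well G: h = 30.04 m.
Δh = h(well D) − h(well G) = 31.05 − 30.04 = 1.01 m.
Vertical separation Δz = 13.23 − (-24.16) = 37.39 m.
|i_v| = |Δh| / Δz = 1.01 / 37.39 = 0.0270.
Head is higher in the shallow piezometer, so vertical flow is downward (recharge condition).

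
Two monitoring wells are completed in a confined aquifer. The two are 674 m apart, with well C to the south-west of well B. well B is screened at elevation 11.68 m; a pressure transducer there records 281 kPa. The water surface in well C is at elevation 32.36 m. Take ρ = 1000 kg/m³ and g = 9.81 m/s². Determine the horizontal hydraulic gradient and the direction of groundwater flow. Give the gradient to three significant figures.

i ≈ 0.0118; groundwater flows toward the south-west

Pressure head at well B: ψ = P/(ρg) = 281×1000 / (1000 × 9.81) = 28.64 m.
Total head at well B: h = z + ψ = 11.68 + 28.64 = 40.32 m.
Total head at well C: h = 32.36 m (water level in the piezometer is the total head).
Head difference: h(well B) − h(well C) = 40.32 − 32.36 = 7.96 m.
Hydraulic gradient: i = |Δh| / L = 7.96 / 674 = 0.0118.
Flow is from higher to lower head: from well B toward well C, i.e. toward the south-west.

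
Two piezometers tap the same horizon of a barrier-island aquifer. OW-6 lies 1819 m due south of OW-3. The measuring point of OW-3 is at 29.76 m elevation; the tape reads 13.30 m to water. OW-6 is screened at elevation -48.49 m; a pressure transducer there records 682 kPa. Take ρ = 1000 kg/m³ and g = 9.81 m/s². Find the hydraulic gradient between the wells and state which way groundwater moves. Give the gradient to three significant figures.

Total head at OW-3: h = 29.76 − 13.30 = 16.46 m.
Pressure head at OW-6: ψ = P/(ρg) = 682×1000 / (1000 × 9.81) = 69.52 m.
Total head at OW-6: h = z + ψ = -48.49 + 69.52 = 21.03 m.
Head difference: h(OW-3) − h(OW-6) = 16.46 − 21.03 = -4.57 m.
Hydraulic gradient: i = |Δh| / L = 4.57 / 1819 = 0.00251.
Flow is from higher to lower head: from OW-6 toward OW-3, i.e. toward the north.

i ≈ 0.00251; groundwater flows toward the north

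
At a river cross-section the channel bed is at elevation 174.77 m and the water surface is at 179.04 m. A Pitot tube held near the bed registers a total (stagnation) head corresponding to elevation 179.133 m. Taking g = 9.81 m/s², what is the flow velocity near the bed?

v ≈ 1.35 m/s

Near the bed, under hydrostatic conditions, the piezometric head (z + ψ) equals the free-surface elevation, 179.04 m.
Velocity head = total − piezometric = 179.133 − 179.04 = 0.093 m.
v = √(2g·h_v) = √(2 × 9.81 × 0.093) = 1.35 m/s.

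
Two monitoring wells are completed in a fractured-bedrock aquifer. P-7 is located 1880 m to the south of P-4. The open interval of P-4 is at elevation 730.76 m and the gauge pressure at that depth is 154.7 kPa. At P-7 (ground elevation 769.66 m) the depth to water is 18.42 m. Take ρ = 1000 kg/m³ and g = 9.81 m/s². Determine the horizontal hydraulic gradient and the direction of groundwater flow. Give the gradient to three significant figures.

i ≈ 0.00251; groundwater flows toward the north

Pressure head at P-4: ψ = P/(ρg) = 154.7×1000 / (1000 × 9.81) = 15.77 m.
Total head at P-4: h = z + ψ = 730.76 + 15.77 = 746.53 m.
Total head at P-7: h = 769.66 − 18.42 = 751.24 m.
Head difference: h(P-4) − h(P-7) = 746.53 − 751.24 = -4.71 m.
Hydraulic gradient: i = |Δh| / L = 4.71 / 1880 = 0.00251.
Flow is from higher to lower head: from P-7 toward P-4, i.e. toward the north.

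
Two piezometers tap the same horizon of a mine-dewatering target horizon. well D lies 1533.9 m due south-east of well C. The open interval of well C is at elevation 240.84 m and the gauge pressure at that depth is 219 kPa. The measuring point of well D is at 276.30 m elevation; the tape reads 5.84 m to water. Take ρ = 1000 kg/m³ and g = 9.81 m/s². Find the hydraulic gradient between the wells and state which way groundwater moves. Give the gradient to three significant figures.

Pressure head at well C: ψ = P/(ρg) = 219×1000 / (1000 × 9.81) = 22.32 m.
Total head at well C: h = z + ψ = 240.84 + 22.32 = 263.16 m.
Total head at well D: h = 276.30 − 5.84 = 270.46 m.
Head difference: h(well C) − h(well D) = 263.16 − 270.46 = -7.30 m.
Hydraulic gradient: i = |Δh| / L = 7.30 / 1533.9 = 0.00476.
Flow is from higher to lower head: from well D toward well C, i.e. toward the north-west.

i ≈ 0.00476; groundwater flows toward the north-west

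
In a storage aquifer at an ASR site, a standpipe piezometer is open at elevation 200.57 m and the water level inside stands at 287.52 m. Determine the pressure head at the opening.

Total head h = 287.52 m (the water-surface elevation in the piezometer).
Pressure head ψ = h − z = 287.52 − 200.57 = 86.95 m.

ψ ≈ 86.95 m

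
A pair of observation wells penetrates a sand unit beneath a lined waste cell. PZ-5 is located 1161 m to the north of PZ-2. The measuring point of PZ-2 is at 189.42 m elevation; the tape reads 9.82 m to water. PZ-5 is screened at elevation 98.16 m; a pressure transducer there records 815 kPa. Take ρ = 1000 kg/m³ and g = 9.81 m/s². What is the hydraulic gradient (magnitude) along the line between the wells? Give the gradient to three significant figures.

i ≈ 0.00141

Total head at PZ-2: h = 189.42 − 9.82 = 179.60 m.
Pressure head at PZ-5: ψ = P/(ρg) = 815×1000 / (1000 × 9.81) = 83.08 m.
Total head at PZ-5: h = z + ψ = 98.16 + 83.08 = 181.24 m.
Head difference: h(PZ-2) − h(PZ-5) = 179.60 − 181.24 = -1.64 m.
Hydraulic gradient: i = |Δh| / L = 1.64 / 1161 = 0.00141.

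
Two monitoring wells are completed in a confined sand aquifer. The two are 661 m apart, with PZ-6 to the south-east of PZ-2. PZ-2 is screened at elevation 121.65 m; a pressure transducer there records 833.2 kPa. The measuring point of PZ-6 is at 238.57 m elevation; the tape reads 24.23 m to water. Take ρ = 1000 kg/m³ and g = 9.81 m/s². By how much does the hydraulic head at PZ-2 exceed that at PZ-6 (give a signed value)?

Δh ≈ -7.76 m

Pressure head at PZ-2: ψ = P/(ρg) = 833.2×1000 / (1000 × 9.81) = 84.93 m.
Total head at PZ-2: h = z + ψ = 121.65 + 84.93 = 206.58 m.
Total head at PZ-6: h = 238.57 − 24.23 = 214.34 m.
Head difference: h(PZ-2) − h(PZ-6) = 206.58 − 214.34 = -7.76 m.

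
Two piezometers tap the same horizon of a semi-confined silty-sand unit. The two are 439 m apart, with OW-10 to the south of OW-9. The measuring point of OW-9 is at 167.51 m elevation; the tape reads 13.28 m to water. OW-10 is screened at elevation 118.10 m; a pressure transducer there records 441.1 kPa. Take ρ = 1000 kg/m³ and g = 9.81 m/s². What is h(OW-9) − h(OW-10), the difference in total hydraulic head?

Total head at OW-9: h = 167.51 − 13.28 = 154.23 m.
Pressure head at OW-10: ψ = P/(ρg) = 441.1×1000 / (1000 × 9.81) = 44.96 m.
Total head at OW-10: h = z + ψ = 118.10 + 44.96 = 163.06 m.
Head difference: h(OW-9) − h(OW-10) = 154.23 − 163.06 = -8.83 m.

Δh ≈ -8.83 m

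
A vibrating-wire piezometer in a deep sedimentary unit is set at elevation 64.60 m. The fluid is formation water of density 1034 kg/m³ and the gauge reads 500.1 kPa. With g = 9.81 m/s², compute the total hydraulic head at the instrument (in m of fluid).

h ≈ 113.90 m

ψ = P/(ρg) = 500.1×1000 / (1034 × 9.81) = 49.30 m.
h = z + ψ = 64.60 + 49.30 = 113.90 m.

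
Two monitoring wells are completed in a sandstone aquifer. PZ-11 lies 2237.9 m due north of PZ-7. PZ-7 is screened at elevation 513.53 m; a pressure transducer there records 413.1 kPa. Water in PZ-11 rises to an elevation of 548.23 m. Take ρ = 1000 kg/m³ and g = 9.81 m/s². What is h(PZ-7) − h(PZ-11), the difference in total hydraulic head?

Pressure head at PZ-7: ψ = P/(ρg) = 413.1×1000 / (1000 × 9.81) = 42.11 m.
Total head at PZ-7: h = z + ψ = 513.53 + 42.11 = 555.64 m.
Total head at PZ-11: h = 548.23 m (water level in the piezometer is the total head).
Head difference: h(PZ-7) − h(PZ-11) = 555.64 − 548.23 = 7.41 m.

Δh ≈ 7.41 m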